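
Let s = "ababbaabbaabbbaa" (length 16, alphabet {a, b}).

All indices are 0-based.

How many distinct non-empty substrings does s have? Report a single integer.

93

rank→(start, suffix):
  0 → (15, 'a')
  1 → (14, 'aa')
  2 → (5, 'aabbaabbbaa')
  3 → (9, 'aabbbaa')
  4 → (0, 'ababbaabbaabbbaa')
  5 → (2, 'abbaabbaabbbaa')
  6 → (6, 'abbaabbbaa')
  7 → (10, 'abbbaa')
  8 → (13, 'baa')
  9 → (4, 'baabbaabbbaa')
  10 → (8, 'baabbbaa')
  11 → (1, 'babbaabbaabbbaa')
  12 → (12, 'bbaa')
  13 → (3, 'bbaabbaabbbaa')
  14 → (7, 'bbaabbbaa')
  15 → (11, 'bbbaa')

SA = [15, 14, 5, 9, 0, 2, 6, 10, 13, 4, 8, 1, 12, 3, 7, 11]
rank  pair      lcp
   1  s[15:],s[14:]  1  'a'
   2  s[14:],s[5:]  2  'aa'
   3  s[5:],s[9:]  4  'aabb'
   4  s[9:],s[0:]  1  'a'
   5  s[0:],s[2:]  2  'ab'
   6  s[2:],s[6:]  7  'abbaabb'
   7  s[6:],s[10:]  3  'abb'
   8  s[10:],s[13:]  0  ''
   9  s[13:],s[4:]  3  'baa'
  10  s[4:],s[8:]  5  'baabb'
  11  s[8:],s[1:]  2  'ba'
  12  s[1:],s[12:]  1  'b'
  13  s[12:],s[3:]  4  'bbaa'
  14  s[3:],s[7:]  6  'bbaabb'
  15  s[7:],s[11:]  2  'bb'

n(n+1)/2 = 16·17/2 = 136
Σ LCP = 0 + 1 + 2 + 4 + 1 + 2 + 7 + 3 + 0 + 3 + 5 + 2 + 1 + 4 + 6 + 2 = 43
distinct = 136 − 43 = 93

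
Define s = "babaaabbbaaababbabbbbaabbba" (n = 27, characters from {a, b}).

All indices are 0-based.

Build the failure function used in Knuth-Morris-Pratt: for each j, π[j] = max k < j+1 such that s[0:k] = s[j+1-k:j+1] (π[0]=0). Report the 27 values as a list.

[0, 0, 1, 2, 0, 0, 1, 1, 1, 2, 0, 0, 1, 2, 3, 1, 2, 3, 1, 1, 1, 2, 0, 1, 1, 1, 2]

π[0] = 0
j=1 s[j]='a': π[1]=0 (border '')
j=2 s[j]='b': π[2]=1 (border 'b')
j=3 s[j]='a': π[3]=2 (border 'ba')
j=4 s[j]='a': k: 2→0; π[4]=0 (border '')
j=5 s[j]='a': π[5]=0 (border '')
j=6 s[j]='b': π[6]=1 (border 'b')
j=7 s[j]='b': k: 1→0; π[7]=1 (border 'b')
j=8 s[j]='b': k: 1→0; π[8]=1 (border 'b')
j=9 s[j]='a': π[9]=2 (border 'ba')
j=10 s[j]='a': k: 2→0; π[10]=0 (border '')
j=11 s[j]='a': π[11]=0 (border '')
j=12 s[j]='b': π[12]=1 (border 'b')
j=13 s[j]='a': π[13]=2 (border 'ba')
j=14 s[j]='b': π[14]=3 (border 'bab')
j=15 s[j]='b': k: 3→1→0; π[15]=1 (border 'b')
j=16 s[j]='a': π[16]=2 (border 'ba')
j=17 s[j]='b': π[17]=3 (border 'bab')
j=18 s[j]='b': k: 3→1→0; π[18]=1 (border 'b')
j=19 s[j]='b': k: 1→0; π[19]=1 (border 'b')
j=20 s[j]='b': k: 1→0; π[20]=1 (border 'b')
j=21 s[j]='a': π[21]=2 (border 'ba')
j=22 s[j]='a': k: 2→0; π[22]=0 (border '')
j=23 s[j]='b': π[23]=1 (border 'b')
j=24 s[j]='b': k: 1→0; π[24]=1 (border 'b')
j=25 s[j]='b': k: 1→0; π[25]=1 (border 'b')
j=26 s[j]='a': π[26]=2 (border 'ba')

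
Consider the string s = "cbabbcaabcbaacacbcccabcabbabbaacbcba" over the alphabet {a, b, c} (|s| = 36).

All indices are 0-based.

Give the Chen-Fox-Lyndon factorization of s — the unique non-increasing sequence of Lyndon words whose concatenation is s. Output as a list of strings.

emit factor 1: 'c' (i=0, period=1)
emit factor 2: 'b' (i=1, period=1)
emit factor 3: 'abbc' (i=2, period=4)
emit factor 4: 'aabcbaacacbcccabcabbabbaacbcb' (i=6, period=29)
emit factor 5: 'a' (i=35, period=1)

["c", "b", "abbc", "aabcbaacacbcccabcabbabbaacbcb", "a"]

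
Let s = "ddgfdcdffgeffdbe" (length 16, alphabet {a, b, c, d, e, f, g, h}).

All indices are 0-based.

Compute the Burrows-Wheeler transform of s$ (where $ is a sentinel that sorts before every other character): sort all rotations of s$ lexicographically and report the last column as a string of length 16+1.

rank  rotation           last
    0  $ddgfdcdffgeffdbe  e
    1  be$ddgfdcdffgeffd  d
    2  cdffgeffdbe$ddgfd  d
    3  dbe$ddgfdcdffgeff  f
    4  dcdffgeffdbe$ddgf  f
    5  ddgfdcdffgeffdbe$  $
    6  dffgeffdbe$ddgfdc  c
    7  dgfdcdffgeffdbe$d  d
    8  e$ddgfdcdffgeffdb  b
    9  effdbe$ddgfdcdffg  g
   10  fdbe$ddgfdcdffgef  f
   11  fdcdffgeffdbe$ddg  g
   12  ffdbe$ddgfdcdffge  e
   13  ffgeffdbe$ddgfdcd  d
   14  fgeffdbe$ddgfdcdf  f
   15  geffdbe$ddgfdcdff  f
   16  gfdcdffgeffdbe$dd  d

eddff$cdbgfgedffd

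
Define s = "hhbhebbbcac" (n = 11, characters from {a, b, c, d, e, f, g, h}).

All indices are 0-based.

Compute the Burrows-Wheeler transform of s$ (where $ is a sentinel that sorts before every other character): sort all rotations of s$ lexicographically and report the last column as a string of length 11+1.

rank  rotation      last
    0  $hhbhebbbcac  c
    1  ac$hhbhebbbc  c
    2  bbbcac$hhbhe  e
    3  bbcac$hhbheb  b
    4  bcac$hhbhebb  b
    5  bhebbbcac$hh  h
    6  c$hhbhebbbca  a
    7  cac$hhbhebbb  b
    8  ebbbcac$hhbh  h
    9  hbhebbbcac$h  h
   10  hebbbcac$hhb  b
   11  hhbhebbbcac$  $

ccebbhabhhb$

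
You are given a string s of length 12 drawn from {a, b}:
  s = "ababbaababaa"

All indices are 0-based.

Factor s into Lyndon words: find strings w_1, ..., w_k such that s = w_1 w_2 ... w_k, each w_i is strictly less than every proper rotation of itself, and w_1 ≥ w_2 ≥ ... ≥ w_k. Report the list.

["ababb", "aabab", "a", "a"]

emit factor 1: 'ababb' (i=0, period=5)
emit factor 2: 'aabab' (i=5, period=5)
emit factor 3: 'a' (i=10, period=1)
emit factor 4: 'a' (i=11, period=1)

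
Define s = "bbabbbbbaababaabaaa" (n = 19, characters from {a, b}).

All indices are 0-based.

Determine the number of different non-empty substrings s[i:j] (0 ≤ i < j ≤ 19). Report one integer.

145

sorted suffixes:
  #0 SA[0]=18  'a'
  #1 SA[1]=17  'aa'
  #2 SA[2]=16  'aaa'
  #3 SA[3]=13  'aabaaa'
  #4 SA[4]=8  'aababaabaaa'
  #5 SA[5]=14  'abaaa'
  #6 SA[6]=11  'abaabaaa'
  #7 SA[7]=9  'ababaabaaa'
  #8 SA[8]=2  'abbbbbaababaabaaa'
  #9 SA[9]=15  'baaa'
  #10 SA[10]=12  'baabaaa'
  #11 SA[11]=7  'baababaabaaa'
  #12 SA[12]=10  'babaabaaa'
  #13 SA[13]=1  'babbbbbaababaabaaa'
  #14 SA[14]=6  'bbaababaabaaa'
  #15 SA[15]=0  'bbabbbbbaababaabaaa'
  #16 SA[16]=5  'bbbaababaabaaa'
  #17 SA[17]=4  'bbbbaababaabaaa'
  #18 SA[18]=3  'bbbbbaababaabaaa'

SA = [18, 17, 16, 13, 8, 14, 11, 9, 2, 15, 12, 7, 10, 1, 6, 0, 5, 4, 3]
rank  pair      lcp
   1  s[18:],s[17:]  1  'a'
   2  s[17:],s[16:]  2  'aa'
   3  s[16:],s[13:]  2  'aa'
   4  s[13:],s[8:]  4  'aaba'
   5  s[8:],s[14:]  1  'a'
   6  s[14:],s[11:]  4  'abaa'
   7  s[11:],s[9:]  3  'aba'
   8  s[9:],s[2:]  2  'ab'
   9  s[2:],s[15:]  0  ''
  10  s[15:],s[12:]  3  'baa'
  11  s[12:],s[7:]  5  'baaba'
  12  s[7:],s[10:]  2  'ba'
  13  s[10:],s[1:]  3  'bab'
  14  s[1:],s[6:]  1  'b'
  15  s[6:],s[0:]  3  'bba'
  16  s[0:],s[5:]  2  'bb'
  17  s[5:],s[4:]  3  'bbb'
  18  s[4:],s[3:]  4  'bbbb'

n(n+1)/2 = 19·20/2 = 190
Σ LCP = 0 + 1 + 2 + 2 + 4 + 1 + 4 + 3 + 2 + 0 + 3 + 5 + 2 + 3 + 1 + 3 + 2 + 3 + 4 = 45
distinct = 190 − 45 = 145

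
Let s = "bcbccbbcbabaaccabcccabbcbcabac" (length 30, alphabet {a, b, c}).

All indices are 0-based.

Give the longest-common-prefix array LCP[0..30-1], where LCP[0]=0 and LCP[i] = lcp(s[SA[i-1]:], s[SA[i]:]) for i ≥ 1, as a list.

[0, 1, 3, 2, 2, 1, 2, 0, 2, 2, 1, 4, 1, 2, 3, 4, 2, 3, 0, 1, 3, 3, 1, 2, 2, 3, 1, 4, 2, 2]

sorted suffixes:
  #0 SA[0]=11  'aaccabcccabbcbcabac'
  #1 SA[1]=9  'abaaccabcccabbcbcabac'
  #2 SA[2]=26  'abac'
  #3 SA[3]=20  'abbcbcabac'
  #4 SA[4]=15  'abcccabbcbcabac'
  #5 SA[5]=28  'ac'
  #6 SA[6]=12  'accabcccabbcbcabac'
  #7 SA[7]=10  'baaccabcccabbcbcabac'
  #8 SA[8]=8  'babaaccabcccabbcbcabac'
  #9 SA[9]=27  'bac'
  #10 SA[10]=5  'bbcbabaaccabcccabbcbcabac'
  #11 SA[11]=21  'bbcbcabac'
  #12 SA[12]=24  'bcabac'
  #13 SA[13]=6  'bcbabaaccabcccabbcbcabac'
  #14 SA[14]=22  'bcbcabac'
  #15 SA[15]=0  'bcbccbbcbabaaccabcccabbcbcabac'
  #16 SA[16]=2  'bccbbcbabaaccabcccabbcbcabac'
  #17 SA[17]=16  'bcccabbcbcabac'
  #18 SA[18]=29  'c'
  #19 SA[19]=25  'cabac'
  #20 SA[20]=19  'cabbcbcabac'
  #21 SA[21]=14  'cabcccabbcbcabac'
  #22 SA[22]=7  'cbabaaccabcccabbcbcabac'
  #23 SA[23]=4  'cbbcbabaaccabcccabbcbcabac'
  #24 SA[24]=23  'cbcabac'
  #25 SA[25]=1  'cbccbbcbabaaccabcccabbcbcabac'
  #26 SA[26]=18  'ccabbcbcabac'
  #27 SA[27]=13  'ccabcccabbcbcabac'
  #28 SA[28]=3  'ccbbcbabaaccabcccabbcbcabac'
  #29 SA[29]=17  'cccabbcbcabac'

SA = [11, 9, 26, 20, 15, 28, 12, 10, 8, 27, 5, 21, 24, 6, 22, 0, 2, 16, 29, 25, 19, 14, 7, 4, 23, 1, 18, 13, 3, 17]
i: (SA[i-1],SA[i]) lcp shared
  1: (11,9) 1 'a'
  2: (9,26) 3 'aba'
  3: (26,20) 2 'ab'
  4: (20,15) 2 'ab'
  5: (15,28) 1 'a'
  6: (28,12) 2 'ac'
  7: (12,10) 0 ''
  8: (10,8) 2 'ba'
  9: (8,27) 2 'ba'
  10: (27,5) 1 'b'
  11: (5,21) 4 'bbcb'
  12: (21,24) 1 'b'
  13: (24,6) 2 'bc'
  14: (6,22) 3 'bcb'
  15: (22,0) 4 'bcbc'
  16: (0,2) 2 'bc'
  17: (2,16) 3 'bcc'
  18: (16,29) 0 ''
  19: (29,25) 1 'c'
  20: (25,19) 3 'cab'
  21: (19,14) 3 'cab'
  22: (14,7) 1 'c'
  23: (7,4) 2 'cb'
  24: (4,23) 2 'cb'
  25: (23,1) 3 'cbc'
  26: (1,18) 1 'c'
  27: (18,13) 4 'ccab'
  28: (13,3) 2 'cc'
  29: (3,17) 2 'cc'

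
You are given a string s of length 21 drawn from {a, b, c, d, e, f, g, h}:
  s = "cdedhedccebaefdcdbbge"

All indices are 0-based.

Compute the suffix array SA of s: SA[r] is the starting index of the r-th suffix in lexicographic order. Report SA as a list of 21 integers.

rank | idx | suffix
   0 |  11 | aefdcdbbge
   1 |  10 | baefdcdbbge
   2 |  17 | bbge
   3 |  18 | bge
   4 |   7 | ccebaefdcdbbge
   5 |  15 | cdbbge
   6 |   0 | cdedhedccebaefdcdbbge
   7 |   8 | cebaefdcdbbge
   8 |  16 | dbbge
   9 |   6 | dccebaefdcdbbge
  10 |  14 | dcdbbge
  11 |   1 | dedhedccebaefdcdbbge
  12 |   3 | dhedccebaefdcdbbge
  13 |  20 | e
  14 |   9 | ebaefdcdbbge
  15 |   5 | edccebaefdcdbbge
  16 |   2 | edhedccebaefdcdbbge
  17 |  12 | efdcdbbge
  18 |  13 | fdcdbbge
  19 |  19 | ge
  20 |   4 | hedccebaefdcdbbge

[11, 10, 17, 18, 7, 15, 0, 8, 16, 6, 14, 1, 3, 20, 9, 5, 2, 12, 13, 19, 4]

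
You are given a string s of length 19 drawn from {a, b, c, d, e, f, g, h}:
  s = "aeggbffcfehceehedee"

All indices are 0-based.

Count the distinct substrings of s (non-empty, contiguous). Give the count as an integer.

177

rank→(start, suffix):
  0 → (0, 'aeggbffcfehceehedee')
  1 → (4, 'bffcfehceehedee')
  2 → (11, 'ceehedee')
  3 → (7, 'cfehceehedee')
  4 → (16, 'dee')
  5 → (18, 'e')
  6 → (15, 'edee')
  7 → (17, 'ee')
  8 → (12, 'eehedee')
  9 → (1, 'eggbffcfehceehedee')
  10 → (9, 'ehceehedee')
  11 → (13, 'ehedee')
  12 → (6, 'fcfehceehedee')
  13 → (8, 'fehceehedee')
  14 → (5, 'ffcfehceehedee')
  15 → (3, 'gbffcfehceehedee')
  16 → (2, 'ggbffcfehceehedee')
  17 → (10, 'hceehedee')
  18 → (14, 'hedee')

SA = [0, 4, 11, 7, 16, 18, 15, 17, 12, 1, 9, 13, 6, 8, 5, 3, 2, 10, 14]
rank  pair      lcp
   1  s[0:],s[4:]  0  ''
   2  s[4:],s[11:]  0  ''
   3  s[11:],s[7:]  1  'c'
   4  s[7:],s[16:]  0  ''
   5  s[16:],s[18:]  0  ''
   6  s[18:],s[15:]  1  'e'
   7  s[15:],s[17:]  1  'e'
   8  s[17:],s[12:]  2  'ee'
   9  s[12:],s[1:]  1  'e'
  10  s[1:],s[9:]  1  'e'
  11  s[9:],s[13:]  2  'eh'
  12  s[13:],s[6:]  0  ''
  13  s[6:],s[8:]  1  'f'
  14  s[8:],s[5:]  1  'f'
  15  s[5:],s[3:]  0  ''
  16  s[3:],s[2:]  1  'g'
  17  s[2:],s[10:]  0  ''
  18  s[10:],s[14:]  1  'h'

n(n+1)/2 = 19·20/2 = 190
Σ LCP = 0 + 0 + 0 + 1 + 0 + 0 + 1 + 1 + 2 + 1 + 1 + 2 + 0 + 1 + 1 + 0 + 1 + 0 + 1 = 13
distinct = 190 − 13 = 177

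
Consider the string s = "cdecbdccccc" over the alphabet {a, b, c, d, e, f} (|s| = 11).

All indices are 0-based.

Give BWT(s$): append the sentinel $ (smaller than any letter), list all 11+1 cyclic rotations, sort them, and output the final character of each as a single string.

rank  rotation      last
    0  $cdecbdccccc  c
    1  bdccccc$cdec  c
    2  c$cdecbdcccc  c
    3  cbdccccc$cde  e
    4  cc$cdecbdccc  c
    5  ccc$cdecbdcc  c
    6  cccc$cdecbdc  c
    7  ccccc$cdecbd  d
    8  cdecbdccccc$  $
    9  dccccc$cdecb  b
   10  decbdccccc$c  c
   11  ecbdccccc$cd  d

cccecccd$bcd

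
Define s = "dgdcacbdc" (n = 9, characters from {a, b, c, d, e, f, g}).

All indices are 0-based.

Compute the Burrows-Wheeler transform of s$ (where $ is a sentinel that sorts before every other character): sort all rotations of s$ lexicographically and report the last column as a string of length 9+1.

cccddabg$d

rank  rotation    last
    0  $dgdcacbdc  c
    1  acbdc$dgdc  c
    2  bdc$dgdcac  c
    3  c$dgdcacbd  d
    4  cacbdc$dgd  d
    5  cbdc$dgdca  a
    6  dc$dgdcacb  b
    7  dcacbdc$dg  g
    8  dgdcacbdc$  $
    9  gdcacbdc$d  d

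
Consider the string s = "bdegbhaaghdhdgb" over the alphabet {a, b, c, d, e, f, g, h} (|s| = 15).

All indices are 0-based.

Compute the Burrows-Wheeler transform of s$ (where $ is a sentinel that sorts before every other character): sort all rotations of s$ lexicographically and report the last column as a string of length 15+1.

rank  rotation          last
    0  $bdegbhaaghdhdgb  b
    1  aaghdhdgb$bdegbh  h
    2  aghdhdgb$bdegbha  a
    3  b$bdegbhaaghdhdg  g
    4  bdegbhaaghdhdgb$  $
    5  bhaaghdhdgb$bdeg  g
    6  degbhaaghdhdgb$b  b
    7  dgb$bdegbhaaghdh  h
    8  dhdgb$bdegbhaagh  h
    9  egbhaaghdhdgb$bd  d
   10  gb$bdegbhaaghdhd  d
   11  gbhaaghdhdgb$bde  e
   12  ghdhdgb$bdegbhaa  a
   13  haaghdhdgb$bdegb  b
   14  hdgb$bdegbhaaghd  d
   15  hdhdgb$bdegbhaag  g

bhag$gbhhddeabdg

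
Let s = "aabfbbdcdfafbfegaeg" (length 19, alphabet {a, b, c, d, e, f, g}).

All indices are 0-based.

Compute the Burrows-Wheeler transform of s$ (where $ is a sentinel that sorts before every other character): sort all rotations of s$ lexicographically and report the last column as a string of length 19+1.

rank  rotation              last
    0  $aabfbbdcdfafbfegaeg  g
    1  aabfbbdcdfafbfegaeg$  $
    2  abfbbdcdfafbfegaeg$a  a
    3  aeg$aabfbbdcdfafbfeg  g
    4  afbfegaeg$aabfbbdcdf  f
    5  bbdcdfafbfegaeg$aabf  f
    6  bdcdfafbfegaeg$aabfb  b
    7  bfbbdcdfafbfegaeg$aa  a
    8  bfegaeg$aabfbbdcdfaf  f
    9  cdfafbfegaeg$aabfbbd  d
   10  dcdfafbfegaeg$aabfbb  b
   11  dfafbfegaeg$aabfbbdc  c
   12  eg$aabfbbdcdfafbfega  a
   13  egaeg$aabfbbdcdfafbf  f
   14  fafbfegaeg$aabfbbdcd  d
   15  fbbdcdfafbfegaeg$aab  b
   16  fbfegaeg$aabfbbdcdfa  a
   17  fegaeg$aabfbbdcdfafb  b
   18  g$aabfbbdcdfafbfegae  e
   19  gaeg$aabfbbdcdfafbfe  e

g$agffbafdbcafdbabee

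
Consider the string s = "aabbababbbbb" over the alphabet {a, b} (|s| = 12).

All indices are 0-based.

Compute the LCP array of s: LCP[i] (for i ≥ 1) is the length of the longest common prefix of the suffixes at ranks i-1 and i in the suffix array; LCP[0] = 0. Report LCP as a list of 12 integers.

[0, 1, 2, 3, 0, 1, 3, 1, 2, 2, 3, 4]

rank | idx | suffix
   0 |   0 | aabbababbbbb
   1 |   4 | ababbbbb
   2 |   1 | abbababbbbb
   3 |   6 | abbbbb
   4 |  11 | b
   5 |   3 | bababbbbb
   6 |   5 | babbbbb
   7 |  10 | bb
   8 |   2 | bbababbbbb
   9 |   9 | bbb
  10 |   8 | bbbb
  11 |   7 | bbbbb

SA = [0, 4, 1, 6, 11, 3, 5, 10, 2, 9, 8, 7]
rank  pair      lcp
   1  s[0:],s[4:]  1  'a'
   2  s[4:],s[1:]  2  'ab'
   3  s[1:],s[6:]  3  'abb'
   4  s[6:],s[11:]  0  ''
   5  s[11:],s[3:]  1  'b'
   6  s[3:],s[5:]  3  'bab'
   7  s[5:],s[10:]  1  'b'
   8  s[10:],s[2:]  2  'bb'
   9  s[2:],s[9:]  2  'bb'
  10  s[9:],s[8:]  3  'bbb'
  11  s[8:],s[7:]  4  'bbbb'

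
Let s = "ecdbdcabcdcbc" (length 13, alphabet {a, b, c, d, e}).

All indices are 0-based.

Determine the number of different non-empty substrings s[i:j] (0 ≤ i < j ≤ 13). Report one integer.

rank | idx | suffix
   0 |   6 | abcdcbc
   1 |  11 | bc
   2 |   7 | bcdcbc
   3 |   3 | bdcabcdcbc
   4 |  12 | c
   5 |   5 | cabcdcbc
   6 |  10 | cbc
   7 |   1 | cdbdcabcdcbc
   8 |   8 | cdcbc
   9 |   2 | dbdcabcdcbc
  10 |   4 | dcabcdcbc
  11 |   9 | dcbc
  12 |   0 | ecdbdcabcdcbc

SA = [6, 11, 7, 3, 12, 5, 10, 1, 8, 2, 4, 9, 0]
i: (SA[i-1],SA[i]) lcp shared
  1: (6,11) 0 ''
  2: (11,7) 2 'bc'
  3: (7,3) 1 'b'
  4: (3,12) 0 ''
  5: (12,5) 1 'c'
  6: (5,10) 1 'c'
  7: (10,1) 1 'c'
  8: (1,8) 2 'cd'
  9: (8,2) 0 ''
  10: (2,4) 1 'd'
  11: (4,9) 2 'dc'
  12: (9,0) 0 ''

n(n+1)/2 = 13·14/2 = 91
Σ LCP = 0 + 0 + 2 + 1 + 0 + 1 + 1 + 1 + 2 + 0 + 1 + 2 + 0 = 11
distinct = 91 − 11 = 80

80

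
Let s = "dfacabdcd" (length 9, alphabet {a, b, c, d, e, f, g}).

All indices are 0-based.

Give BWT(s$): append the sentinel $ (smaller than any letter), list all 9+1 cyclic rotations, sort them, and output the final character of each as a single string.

dcfaadcb$d

rank  rotation    last
    0  $dfacabdcd  d
    1  abdcd$dfac  c
    2  acabdcd$df  f
    3  bdcd$dfaca  a
    4  cabdcd$dfa  a
    5  cd$dfacabd  d
    6  d$dfacabdc  c
    7  dcd$dfacab  b
    8  dfacabdcd$  $
    9  facabdcd$d  d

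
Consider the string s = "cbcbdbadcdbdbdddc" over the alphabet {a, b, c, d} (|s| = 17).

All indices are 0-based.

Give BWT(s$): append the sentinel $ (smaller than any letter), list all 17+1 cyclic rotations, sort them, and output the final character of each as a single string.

rank  rotation            last
    0  $cbcbdbadcdbdbdddc  c
    1  adcdbdbdddc$cbcbdb  b
    2  badcdbdbdddc$cbcbd  d
    3  bcbdbadcdbdbdddc$c  c
    4  bdbadcdbdbdddc$cbc  c
    5  bdbdddc$cbcbdbadcd  d
    6  bdddc$cbcbdbadcdbd  d
    7  c$cbcbdbadcdbdbddd  d
    8  cbcbdbadcdbdbdddc$  $
    9  cbdbadcdbdbdddc$cb  b
   10  cdbdbdddc$cbcbdbad  d
   11  dbadcdbdbdddc$cbcb  b
   12  dbdbdddc$cbcbdbadc  c
   13  dbdddc$cbcbdbadcdb  b
   14  dc$cbcbdbadcdbdbdd  d
   15  dcdbdbdddc$cbcbdba  a
   16  ddc$cbcbdbadcdbdbd  d
   17  dddc$cbcbdbadcdbdb  b

cbdccddd$bdbcbdadb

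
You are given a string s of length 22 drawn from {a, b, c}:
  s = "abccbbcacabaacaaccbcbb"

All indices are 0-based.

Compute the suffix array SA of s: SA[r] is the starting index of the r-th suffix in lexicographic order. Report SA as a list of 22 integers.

rank→(start, suffix):
  0 → (11, 'aacaaccbcbb')
  1 → (14, 'aaccbcbb')
  2 → (9, 'abaacaaccbcbb')
  3 → (0, 'abccbbcacabaacaaccbcbb')
  4 → (12, 'acaaccbcbb')
  5 → (7, 'acabaacaaccbcbb')
  6 → (15, 'accbcbb')
  7 → (21, 'b')
  8 → (10, 'baacaaccbcbb')
  9 → (20, 'bb')
  10 → (4, 'bbcacabaacaaccbcbb')
  11 → (5, 'bcacabaacaaccbcbb')
  12 → (18, 'bcbb')
  13 → (1, 'bccbbcacabaacaaccbcbb')
  14 → (13, 'caaccbcbb')
  15 → (8, 'cabaacaaccbcbb')
  16 → (6, 'cacabaacaaccbcbb')
  17 → (19, 'cbb')
  18 → (3, 'cbbcacabaacaaccbcbb')
  19 → (17, 'cbcbb')
  20 → (2, 'ccbbcacabaacaaccbcbb')
  21 → (16, 'ccbcbb')

[11, 14, 9, 0, 12, 7, 15, 21, 10, 20, 4, 5, 18, 1, 13, 8, 6, 19, 3, 17, 2, 16]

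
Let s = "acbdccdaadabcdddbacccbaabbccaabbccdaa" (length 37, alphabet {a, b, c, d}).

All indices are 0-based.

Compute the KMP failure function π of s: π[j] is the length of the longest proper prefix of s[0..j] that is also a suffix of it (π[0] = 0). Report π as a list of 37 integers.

[0, 0, 0, 0, 0, 0, 0, 1, 1, 0, 1, 0, 0, 0, 0, 0, 0, 1, 2, 0, 0, 0, 1, 1, 0, 0, 0, 0, 1, 1, 0, 0, 0, 0, 0, 1, 1]

π[0] = 0
j=1 s[j]='c': π[1]=0 (border '')
j=2 s[j]='b': π[2]=0 (border '')
j=3 s[j]='d': π[3]=0 (border '')
j=4 s[j]='c': π[4]=0 (border '')
j=5 s[j]='c': π[5]=0 (border '')
j=6 s[j]='d': π[6]=0 (border '')
j=7 s[j]='a': π[7]=1 (border 'a')
j=8 s[j]='a': k: 1→0; π[8]=1 (border 'a')
j=9 s[j]='d': k: 1→0; π[9]=0 (border '')
j=10 s[j]='a': π[10]=1 (border 'a')
j=11 s[j]='b': k: 1→0; π[11]=0 (border '')
j=12 s[j]='c': π[12]=0 (border '')
j=13 s[j]='d': π[13]=0 (border '')
j=14 s[j]='d': π[14]=0 (border '')
j=15 s[j]='d': π[15]=0 (border '')
j=16 s[j]='b': π[16]=0 (border '')
j=17 s[j]='a': π[17]=1 (border 'a')
j=18 s[j]='c': π[18]=2 (border 'ac')
j=19 s[j]='c': k: 2→0; π[19]=0 (border '')
j=20 s[j]='c': π[20]=0 (border '')
j=21 s[j]='b': π[21]=0 (border '')
j=22 s[j]='a': π[22]=1 (border 'a')
j=23 s[j]='a': k: 1→0; π[23]=1 (border 'a')
j=24 s[j]='b': k: 1→0; π[24]=0 (border '')
j=25 s[j]='b': π[25]=0 (border '')
j=26 s[j]='c': π[26]=0 (border '')
j=27 s[j]='c': π[27]=0 (border '')
j=28 s[j]='a': π[28]=1 (border 'a')
j=29 s[j]='a': k: 1→0; π[29]=1 (border 'a')
j=30 s[j]='b': k: 1→0; π[30]=0 (border '')
j=31 s[j]='b': π[31]=0 (border '')
j=32 s[j]='c': π[32]=0 (border '')
j=33 s[j]='c': π[33]=0 (border '')
j=34 s[j]='d': π[34]=0 (border '')
j=35 s[j]='a': π[35]=1 (border 'a')
j=36 s[j]='a': k: 1→0; π[36]=1 (border 'a')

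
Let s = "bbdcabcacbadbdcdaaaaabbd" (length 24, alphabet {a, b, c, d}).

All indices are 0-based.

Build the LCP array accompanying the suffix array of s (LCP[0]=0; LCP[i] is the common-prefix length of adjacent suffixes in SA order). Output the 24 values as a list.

rank | idx | suffix
   0 |  16 | aaaaabbd
   1 |  17 | aaaabbd
   2 |  18 | aaabbd
   3 |  19 | aabbd
   4 |  20 | abbd
   5 |   4 | abcacbadbdcdaaaaabbd
   6 |   7 | acbadbdcdaaaaabbd
   7 |  10 | adbdcdaaaaabbd
   8 |   9 | badbdcdaaaaabbd
   9 |  21 | bbd
  10 |   0 | bbdcabcacbadbdcdaaaaabbd
  11 |   5 | bcacbadbdcdaaaaabbd
  12 |  22 | bd
  13 |   1 | bdcabcacbadbdcdaaaaabbd
  14 |  12 | bdcdaaaaabbd
  15 |   3 | cabcacbadbdcdaaaaabbd
  16 |   6 | cacbadbdcdaaaaabbd
  17 |   8 | cbadbdcdaaaaabbd
  18 |  14 | cdaaaaabbd
  19 |  23 | d
  20 |  15 | daaaaabbd
  21 |  11 | dbdcdaaaaabbd
  22 |   2 | dcabcacbadbdcdaaaaabbd
  23 |  13 | dcdaaaaabbd

SA = [16, 17, 18, 19, 20, 4, 7, 10, 9, 21, 0, 5, 22, 1, 12, 3, 6, 8, 14, 23, 15, 11, 2, 13]
[i] adj suffixes → lcp
  [1] 16/17 → 4 ('aaaa')
  [2] 17/18 → 3 ('aaa')
  [3] 18/19 → 2 ('aa')
  [4] 19/20 → 1 ('a')
  [5] 20/4 → 2 ('ab')
  [6] 4/7 → 1 ('a')
  [7] 7/10 → 1 ('a')
  [8] 10/9 → 0 ('')
  [9] 9/21 → 1 ('b')
  [10] 21/0 → 3 ('bbd')
  [11] 0/5 → 1 ('b')
  [12] 5/22 → 1 ('b')
  [13] 22/1 → 2 ('bd')
  [14] 1/12 → 3 ('bdc')
  [15] 12/3 → 0 ('')
  [16] 3/6 → 2 ('ca')
  [17] 6/8 → 1 ('c')
  [18] 8/14 → 1 ('c')
  [19] 14/23 → 0 ('')
  [20] 23/15 → 1 ('d')
  [21] 15/11 → 1 ('d')
  [22] 11/2 → 1 ('d')
  [23] 2/13 → 2 ('dc')

[0, 4, 3, 2, 1, 2, 1, 1, 0, 1, 3, 1, 1, 2, 3, 0, 2, 1, 1, 0, 1, 1, 1, 2]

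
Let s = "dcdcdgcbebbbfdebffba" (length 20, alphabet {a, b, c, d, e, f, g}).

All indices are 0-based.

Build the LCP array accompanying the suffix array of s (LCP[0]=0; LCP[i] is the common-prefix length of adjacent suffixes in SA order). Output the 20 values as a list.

[0, 0, 1, 2, 1, 1, 2, 0, 1, 2, 0, 3, 1, 1, 0, 2, 0, 1, 1, 0]

sorted suffixes:
  #0 SA[0]=19  'a'
  #1 SA[1]=18  'ba'
  #2 SA[2]=9  'bbbfdebffba'
  #3 SA[3]=10  'bbfdebffba'
  #4 SA[4]=7  'bebbbfdebffba'
  #5 SA[5]=11  'bfdebffba'
  #6 SA[6]=15  'bffba'
  #7 SA[7]=6  'cbebbbfdebffba'
  #8 SA[8]=1  'cdcdgcbebbbfdebffba'
  #9 SA[9]=3  'cdgcbebbbfdebffba'
  #10 SA[10]=0  'dcdcdgcbebbbfdebffba'
  #11 SA[11]=2  'dcdgcbebbbfdebffba'
  #12 SA[12]=13  'debffba'
  #13 SA[13]=4  'dgcbebbbfdebffba'
  #14 SA[14]=8  'ebbbfdebffba'
  #15 SA[15]=14  'ebffba'
  #16 SA[16]=17  'fba'
  #17 SA[17]=12  'fdebffba'
  #18 SA[18]=16  'ffba'
  #19 SA[19]=5  'gcbebbbfdebffba'

SA = [19, 18, 9, 10, 7, 11, 15, 6, 1, 3, 0, 2, 13, 4, 8, 14, 17, 12, 16, 5]
[i] adj suffixes → lcp
  [1] 19/18 → 0 ('')
  [2] 18/9 → 1 ('b')
  [3] 9/10 → 2 ('bb')
  [4] 10/7 → 1 ('b')
  [5] 7/11 → 1 ('b')
  [6] 11/15 → 2 ('bf')
  [7] 15/6 → 0 ('')
  [8] 6/1 → 1 ('c')
  [9] 1/3 → 2 ('cd')
  [10] 3/0 → 0 ('')
  [11] 0/2 → 3 ('dcd')
  [12] 2/13 → 1 ('d')
  [13] 13/4 → 1 ('d')
  [14] 4/8 → 0 ('')
  [15] 8/14 → 2 ('eb')
  [16] 14/17 → 0 ('')
  [17] 17/12 → 1 ('f')
  [18] 12/16 → 1 ('f')
  [19] 16/5 → 0 ('')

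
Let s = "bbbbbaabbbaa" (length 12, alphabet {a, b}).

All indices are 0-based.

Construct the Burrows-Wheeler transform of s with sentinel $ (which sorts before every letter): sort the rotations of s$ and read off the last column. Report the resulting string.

aabbabbbbabb$

rank  rotation       last
    0  $bbbbbaabbbaa  a
    1  a$bbbbbaabbba  a
    2  aa$bbbbbaabbb  b
    3  aabbbaa$bbbbb  b
    4  abbbaa$bbbbba  a
    5  baa$bbbbbaabb  b
    6  baabbbaa$bbbb  b
    7  bbaa$bbbbbaab  b
    8  bbaabbbaa$bbb  b
    9  bbbaa$bbbbbaa  a
   10  bbbaabbbaa$bb  b
   11  bbbbaabbbaa$b  b
   12  bbbbbaabbbaa$  $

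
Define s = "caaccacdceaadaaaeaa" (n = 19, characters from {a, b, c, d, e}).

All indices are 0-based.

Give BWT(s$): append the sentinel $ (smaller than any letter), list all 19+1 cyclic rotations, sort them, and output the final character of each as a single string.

aaedceaacaa$caadacac

rank  rotation              last
    0  $caaccacdceaadaaaeaa  a
    1  a$caaccacdceaadaaaea  a
    2  aa$caaccacdceaadaaae  e
    3  aaaeaa$caaccacdceaad  d
    4  aaccacdceaadaaaeaa$c  c
    5  aadaaaeaa$caaccacdce  e
    6  aaeaa$caaccacdceaada  a
    7  accacdceaadaaaeaa$ca  a
    8  acdceaadaaaeaa$caacc  c
    9  adaaaeaa$caaccacdcea  a
   10  aeaa$caaccacdceaadaa  a
   11  caaccacdceaadaaaeaa$  $
   12  cacdceaadaaaeaa$caac  c
   13  ccacdceaadaaaeaa$caa  a
   14  cdceaadaaaeaa$caacca  a
   15  ceaadaaaeaa$caaccacd  d
   16  daaaeaa$caaccacdceaa  a
   17  dceaadaaaeaa$caaccac  c
   18  eaa$caaccacdceaadaaa  a
   19  eaadaaaeaa$caaccacdc  c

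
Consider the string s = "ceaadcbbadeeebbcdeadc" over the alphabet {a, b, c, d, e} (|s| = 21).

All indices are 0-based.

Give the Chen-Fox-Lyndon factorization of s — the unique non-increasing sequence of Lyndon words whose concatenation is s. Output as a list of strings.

["ce", "aadcbbadeeebbcdeadc"]

emit factor 1: 'ce' (i=0, period=2)
emit factor 2: 'aadcbbadeeebbcdeadc' (i=2, period=19)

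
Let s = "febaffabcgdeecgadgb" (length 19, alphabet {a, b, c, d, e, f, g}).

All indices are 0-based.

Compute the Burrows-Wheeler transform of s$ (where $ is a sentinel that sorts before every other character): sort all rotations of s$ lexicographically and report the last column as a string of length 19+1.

bfgbgeaebgafedf$acdc

rank  rotation              last
    0  $febaffabcgdeecgadgb  b
    1  abcgdeecgadgb$febaff  f
    2  adgb$febaffabcgdeecg  g
    3  affabcgdeecgadgb$feb  b
    4  b$febaffabcgdeecgadg  g
    5  baffabcgdeecgadgb$fe  e
    6  bcgdeecgadgb$febaffa  a
    7  cgadgb$febaffabcgdee  e
    8  cgdeecgadgb$febaffab  b
    9  deecgadgb$febaffabcg  g
   10  dgb$febaffabcgdeecga  a
   11  ebaffabcgdeecgadgb$f  f
   12  ecgadgb$febaffabcgde  e
   13  eecgadgb$febaffabcgd  d
   14  fabcgdeecgadgb$febaf  f
   15  febaffabcgdeecgadgb$  $
   16  ffabcgdeecgadgb$feba  a
   17  gadgb$febaffabcgdeec  c
   18  gb$febaffabcgdeecgad  d
   19  gdeecgadgb$febaffabc  c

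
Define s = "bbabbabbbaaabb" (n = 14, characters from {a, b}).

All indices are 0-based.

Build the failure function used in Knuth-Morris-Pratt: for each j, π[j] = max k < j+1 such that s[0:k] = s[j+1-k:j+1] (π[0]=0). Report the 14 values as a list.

[0, 1, 0, 1, 2, 3, 4, 5, 2, 3, 0, 0, 1, 2]

π[0] = 0
j=1 s[j]='b': π[1]=1 (border 'b')
j=2 s[j]='a': k: 1→0; π[2]=0 (border '')
j=3 s[j]='b': π[3]=1 (border 'b')
j=4 s[j]='b': π[4]=2 (border 'bb')
j=5 s[j]='a': π[5]=3 (border 'bba')
j=6 s[j]='b': π[6]=4 (border 'bbab')
j=7 s[j]='b': π[7]=5 (border 'bbabb')
j=8 s[j]='b': k: 5→2→1; π[8]=2 (border 'bb')
j=9 s[j]='a': π[9]=3 (border 'bba')
j=10 s[j]='a': k: 3→0; π[10]=0 (border '')
j=11 s[j]='a': π[11]=0 (border '')
j=12 s[j]='b': π[12]=1 (border 'b')
j=13 s[j]='b': π[13]=2 (border 'bb')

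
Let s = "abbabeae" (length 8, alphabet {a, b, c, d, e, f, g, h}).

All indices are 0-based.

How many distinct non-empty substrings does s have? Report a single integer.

rank | idx | suffix
   0 |   0 | abbabeae
   1 |   3 | abeae
   2 |   6 | ae
   3 |   2 | babeae
   4 |   1 | bbabeae
   5 |   4 | beae
   6 |   7 | e
   7 |   5 | eae

SA = [0, 3, 6, 2, 1, 4, 7, 5]
[i] adj suffixes → lcp
  [1] 0/3 → 2 ('ab')
  [2] 3/6 → 1 ('a')
  [3] 6/2 → 0 ('')
  [4] 2/1 → 1 ('b')
  [5] 1/4 → 1 ('b')
  [6] 4/7 → 0 ('')
  [7] 7/5 → 1 ('e')

n(n+1)/2 = 8·9/2 = 36
Σ LCP = 0 + 2 + 1 + 0 + 1 + 1 + 0 + 1 = 6
distinct = 36 − 6 = 30

30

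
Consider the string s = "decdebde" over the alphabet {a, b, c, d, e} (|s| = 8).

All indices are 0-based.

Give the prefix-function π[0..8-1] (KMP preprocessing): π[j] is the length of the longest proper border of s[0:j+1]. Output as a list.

[0, 0, 0, 1, 2, 0, 1, 2]

π[0] = 0
j=1 s[j]='e': π[1]=0 (border '')
j=2 s[j]='c': π[2]=0 (border '')
j=3 s[j]='d': π[3]=1 (border 'd')
j=4 s[j]='e': π[4]=2 (border 'de')
j=5 s[j]='b': k: 2→0; π[5]=0 (border '')
j=6 s[j]='d': π[6]=1 (border 'd')
j=7 s[j]='e': π[7]=2 (border 'de')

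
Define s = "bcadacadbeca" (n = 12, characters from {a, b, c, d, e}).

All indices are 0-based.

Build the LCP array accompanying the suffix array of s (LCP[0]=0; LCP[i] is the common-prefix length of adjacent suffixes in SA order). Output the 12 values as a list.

[0, 1, 1, 2, 0, 1, 0, 2, 3, 0, 1, 0]

rank | idx | suffix
   0 |  11 | a
   1 |   4 | acadbeca
   2 |   2 | adacadbeca
   3 |   6 | adbeca
   4 |   0 | bcadacadbeca
   5 |   8 | beca
   6 |  10 | ca
   7 |   1 | cadacadbeca
   8 |   5 | cadbeca
   9 |   3 | dacadbeca
  10 |   7 | dbeca
  11 |   9 | eca

SA = [11, 4, 2, 6, 0, 8, 10, 1, 5, 3, 7, 9]
[i] adj suffixes → lcp
  [1] 11/4 → 1 ('a')
  [2] 4/2 → 1 ('a')
  [3] 2/6 → 2 ('ad')
  [4] 6/0 → 0 ('')
  [5] 0/8 → 1 ('b')
  [6] 8/10 → 0 ('')
  [7] 10/1 → 2 ('ca')
  [8] 1/5 → 3 ('cad')
  [9] 5/3 → 0 ('')
  [10] 3/7 → 1 ('d')
  [11] 7/9 → 0 ('')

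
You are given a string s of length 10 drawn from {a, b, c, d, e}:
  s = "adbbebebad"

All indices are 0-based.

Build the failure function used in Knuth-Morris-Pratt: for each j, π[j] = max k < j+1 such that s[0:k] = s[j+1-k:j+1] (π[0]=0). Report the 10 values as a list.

π[0] = 0
j=1 s[j]='d': π[1]=0 (border '')
j=2 s[j]='b': π[2]=0 (border '')
j=3 s[j]='b': π[3]=0 (border '')
j=4 s[j]='e': π[4]=0 (border '')
j=5 s[j]='b': π[5]=0 (border '')
j=6 s[j]='e': π[6]=0 (border '')
j=7 s[j]='b': π[7]=0 (border '')
j=8 s[j]='a': π[8]=1 (border 'a')
j=9 s[j]='d': π[9]=2 (border 'ad')

[0, 0, 0, 0, 0, 0, 0, 0, 1, 2]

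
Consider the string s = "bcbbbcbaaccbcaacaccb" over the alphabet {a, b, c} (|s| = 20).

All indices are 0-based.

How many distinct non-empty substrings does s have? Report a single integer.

sorted suffixes:
  #0 SA[0]=13  'aacaccb'
  #1 SA[1]=7  'aaccbcaacaccb'
  #2 SA[2]=14  'acaccb'
  #3 SA[3]=16  'accb'
  #4 SA[4]=8  'accbcaacaccb'
  #5 SA[5]=19  'b'
  #6 SA[6]=6  'baaccbcaacaccb'
  #7 SA[7]=2  'bbbcbaaccbcaacaccb'
  #8 SA[8]=3  'bbcbaaccbcaacaccb'
  #9 SA[9]=11  'bcaacaccb'
  #10 SA[10]=4  'bcbaaccbcaacaccb'
  #11 SA[11]=0  'bcbbbcbaaccbcaacaccb'
  #12 SA[12]=12  'caacaccb'
  #13 SA[13]=15  'caccb'
  #14 SA[14]=18  'cb'
  #15 SA[15]=5  'cbaaccbcaacaccb'
  #16 SA[16]=1  'cbbbcbaaccbcaacaccb'
  #17 SA[17]=10  'cbcaacaccb'
  #18 SA[18]=17  'ccb'
  #19 SA[19]=9  'ccbcaacaccb'

SA = [13, 7, 14, 16, 8, 19, 6, 2, 3, 11, 4, 0, 12, 15, 18, 5, 1, 10, 17, 9]
i: (SA[i-1],SA[i]) lcp shared
  1: (13,7) 3 'aac'
  2: (7,14) 1 'a'
  3: (14,16) 2 'ac'
  4: (16,8) 4 'accb'
  5: (8,19) 0 ''
  6: (19,6) 1 'b'
  7: (6,2) 1 'b'
  8: (2,3) 2 'bb'
  9: (3,11) 1 'b'
  10: (11,4) 2 'bc'
  11: (4,0) 3 'bcb'
  12: (0,12) 0 ''
  13: (12,15) 2 'ca'
  14: (15,18) 1 'c'
  15: (18,5) 2 'cb'
  16: (5,1) 2 'cb'
  17: (1,10) 2 'cb'
  18: (10,17) 1 'c'
  19: (17,9) 3 'ccb'

n(n+1)/2 = 20·21/2 = 210
Σ LCP = 0 + 3 + 1 + 2 + 4 + 0 + 1 + 1 + 2 + 1 + 2 + 3 + 0 + 2 + 1 + 2 + 2 + 2 + 1 + 3 = 33
distinct = 210 − 33 = 177

177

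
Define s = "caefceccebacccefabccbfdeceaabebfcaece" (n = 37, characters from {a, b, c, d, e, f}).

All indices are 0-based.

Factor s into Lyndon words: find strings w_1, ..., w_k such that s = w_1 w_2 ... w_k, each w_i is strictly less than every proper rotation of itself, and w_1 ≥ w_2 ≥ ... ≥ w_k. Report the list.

emit factor 1: 'c' (i=0, period=1)
emit factor 2: 'aefcecceb' (i=1, period=9)
emit factor 3: 'acccef' (i=10, period=6)
emit factor 4: 'abccbfdece' (i=16, period=10)
emit factor 5: 'aabebfcaece' (i=26, period=11)

["c", "aefcecceb", "acccef", "abccbfdece", "aabebfcaece"]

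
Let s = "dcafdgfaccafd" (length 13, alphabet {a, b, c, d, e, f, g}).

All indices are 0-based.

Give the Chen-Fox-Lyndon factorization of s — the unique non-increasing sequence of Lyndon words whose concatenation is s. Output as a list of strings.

emit factor 1: 'd' (i=0, period=1)
emit factor 2: 'c' (i=1, period=1)
emit factor 3: 'afdgf' (i=2, period=5)
emit factor 4: 'accafd' (i=7, period=6)

["d", "c", "afdgf", "accafd"]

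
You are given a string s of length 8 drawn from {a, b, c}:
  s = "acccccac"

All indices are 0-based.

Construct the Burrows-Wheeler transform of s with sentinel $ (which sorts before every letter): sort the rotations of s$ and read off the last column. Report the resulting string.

rank  rotation   last
    0  $acccccac  c
    1  ac$accccc  c
    2  acccccac$  $
    3  c$accccca  a
    4  cac$acccc  c
    5  ccac$accc  c
    6  cccac$acc  c
    7  ccccac$ac  c
    8  cccccac$a  a

cc$acccca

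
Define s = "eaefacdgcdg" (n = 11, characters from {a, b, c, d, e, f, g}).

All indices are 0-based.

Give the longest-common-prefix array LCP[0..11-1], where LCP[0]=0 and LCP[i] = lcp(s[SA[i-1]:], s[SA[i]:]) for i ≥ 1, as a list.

[0, 1, 0, 3, 0, 2, 0, 1, 0, 0, 1]

rank | idx | suffix
   0 |   4 | acdgcdg
   1 |   1 | aefacdgcdg
   2 |   8 | cdg
   3 |   5 | cdgcdg
   4 |   9 | dg
   5 |   6 | dgcdg
   6 |   0 | eaefacdgcdg
   7 |   2 | efacdgcdg
   8 |   3 | facdgcdg
   9 |  10 | g
  10 |   7 | gcdg

SA = [4, 1, 8, 5, 9, 6, 0, 2, 3, 10, 7]
rank  pair      lcp
   1  s[4:],s[1:]  1  'a'
   2  s[1:],s[8:]  0  ''
   3  s[8:],s[5:]  3  'cdg'
   4  s[5:],s[9:]  0  ''
   5  s[9:],s[6:]  2  'dg'
   6  s[6:],s[0:]  0  ''
   7  s[0:],s[2:]  1  'e'
   8  s[2:],s[3:]  0  ''
   9  s[3:],s[10:]  0  ''
  10  s[10:],s[7:]  1  'g'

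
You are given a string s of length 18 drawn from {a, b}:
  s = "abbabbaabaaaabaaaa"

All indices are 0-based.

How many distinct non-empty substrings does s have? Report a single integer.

122

rank | idx | suffix
   0 |  17 | a
   1 |  16 | aa
   2 |  15 | aaa
   3 |  14 | aaaa
   4 |   9 | aaaabaaaa
   5 |  10 | aaabaaaa
   6 |  11 | aabaaaa
   7 |   6 | aabaaaabaaaa
   8 |  12 | abaaaa
   9 |   7 | abaaaabaaaa
  10 |   3 | abbaabaaaabaaaa
  11 |   0 | abbabbaabaaaabaaaa
  12 |  13 | baaaa
  13 |   8 | baaaabaaaa
  14 |   5 | baabaaaabaaaa
  15 |   2 | babbaabaaaabaaaa
  16 |   4 | bbaabaaaabaaaa
  17 |   1 | bbabbaabaaaabaaaa

SA = [17, 16, 15, 14, 9, 10, 11, 6, 12, 7, 3, 0, 13, 8, 5, 2, 4, 1]
[i] adj suffixes → lcp
  [1] 17/16 → 1 ('a')
  [2] 16/15 → 2 ('aa')
  [3] 15/14 → 3 ('aaa')
  [4] 14/9 → 4 ('aaaa')
  [5] 9/10 → 3 ('aaa')
  [6] 10/11 → 2 ('aa')
  [7] 11/6 → 7 ('aabaaaa')
  [8] 6/12 → 1 ('a')
  [9] 12/7 → 6 ('abaaaa')
  [10] 7/3 → 2 ('ab')
  [11] 3/0 → 4 ('abba')
  [12] 0/13 → 0 ('')
  [13] 13/8 → 5 ('baaaa')
  [14] 8/5 → 3 ('baa')
  [15] 5/2 → 2 ('ba')
  [16] 2/4 → 1 ('b')
  [17] 4/1 → 3 ('bba')

n(n+1)/2 = 18·19/2 = 171
Σ LCP = 0 + 1 + 2 + 3 + 4 + 3 + 2 + 7 + 1 + 6 + 2 + 4 + 0 + 5 + 3 + 2 + 1 + 3 = 49
distinct = 171 − 49 = 122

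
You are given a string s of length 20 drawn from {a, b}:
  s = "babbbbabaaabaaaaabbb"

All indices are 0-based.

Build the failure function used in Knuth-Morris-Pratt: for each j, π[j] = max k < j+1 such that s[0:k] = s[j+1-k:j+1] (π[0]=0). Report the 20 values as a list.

[0, 0, 1, 1, 1, 1, 2, 3, 2, 0, 0, 1, 2, 0, 0, 0, 0, 1, 1, 1]

π[0] = 0
j=1 s[j]='a': π[1]=0 (border '')
j=2 s[j]='b': π[2]=1 (border 'b')
j=3 s[j]='b': k: 1→0; π[3]=1 (border 'b')
j=4 s[j]='b': k: 1→0; π[4]=1 (border 'b')
j=5 s[j]='b': k: 1→0; π[5]=1 (border 'b')
j=6 s[j]='a': π[6]=2 (border 'ba')
j=7 s[j]='b': π[7]=3 (border 'bab')
j=8 s[j]='a': k: 3→1; π[8]=2 (border 'ba')
j=9 s[j]='a': k: 2→0; π[9]=0 (border '')
j=10 s[j]='a': π[10]=0 (border '')
j=11 s[j]='b': π[11]=1 (border 'b')
j=12 s[j]='a': π[12]=2 (border 'ba')
j=13 s[j]='a': k: 2→0; π[13]=0 (border '')
j=14 s[j]='a': π[14]=0 (border '')
j=15 s[j]='a': π[15]=0 (border '')
j=16 s[j]='a': π[16]=0 (border '')
j=17 s[j]='b': π[17]=1 (border 'b')
j=18 s[j]='b': k: 1→0; π[18]=1 (border 'b')
j=19 s[j]='b': k: 1→0; π[19]=1 (border 'b')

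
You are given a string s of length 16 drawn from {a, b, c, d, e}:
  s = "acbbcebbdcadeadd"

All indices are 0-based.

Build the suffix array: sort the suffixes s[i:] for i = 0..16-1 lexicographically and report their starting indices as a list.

[0, 13, 10, 2, 6, 3, 7, 9, 1, 4, 15, 8, 14, 11, 12, 5]

sorted suffixes:
  #0 SA[0]=0  'acbbcebbdcadeadd'
  #1 SA[1]=13  'add'
  #2 SA[2]=10  'adeadd'
  #3 SA[3]=2  'bbcebbdcadeadd'
  #4 SA[4]=6  'bbdcadeadd'
  #5 SA[5]=3  'bcebbdcadeadd'
  #6 SA[6]=7  'bdcadeadd'
  #7 SA[7]=9  'cadeadd'
  #8 SA[8]=1  'cbbcebbdcadeadd'
  #9 SA[9]=4  'cebbdcadeadd'
  #10 SA[10]=15  'd'
  #11 SA[11]=8  'dcadeadd'
  #12 SA[12]=14  'dd'
  #13 SA[13]=11  'deadd'
  #14 SA[14]=12  'eadd'
  #15 SA[15]=5  'ebbdcadeadd'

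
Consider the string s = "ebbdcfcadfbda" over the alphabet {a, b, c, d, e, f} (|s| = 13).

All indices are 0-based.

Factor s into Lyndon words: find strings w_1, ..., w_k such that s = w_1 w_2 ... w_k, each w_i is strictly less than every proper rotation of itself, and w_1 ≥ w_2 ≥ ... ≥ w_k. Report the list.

emit factor 1: 'e' (i=0, period=1)
emit factor 2: 'bbdcfc' (i=1, period=6)
emit factor 3: 'adfbd' (i=7, period=5)
emit factor 4: 'a' (i=12, period=1)

["e", "bbdcfc", "adfbd", "a"]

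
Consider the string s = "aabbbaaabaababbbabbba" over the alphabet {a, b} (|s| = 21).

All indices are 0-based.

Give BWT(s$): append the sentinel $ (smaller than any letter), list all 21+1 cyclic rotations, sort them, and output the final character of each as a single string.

abbab$aababbbababbbaaa

rank  rotation                last
    0  $aabbbaaabaababbbabbba  a
    1  a$aabbbaaabaababbbabbb  b
    2  aaabaababbbabbba$aabbb  b
    3  aabaababbbabbba$aabbba  a
    4  aababbbabbba$aabbbaaab  b
    5  aabbbaaabaababbbabbba$  $
    6  abaababbbabbba$aabbbaa  a
    7  ababbbabbba$aabbbaaaba  a
    8  abbba$aabbbaaabaababbb  b
    9  abbbaaabaababbbabbba$a  a
   10  abbbabbba$aabbbaaabaab  b
   11  ba$aabbbaaabaababbbabb  b
   12  baaabaababbbabbba$aabb  b
   13  baababbbabbba$aabbbaaa  a
   14  babbba$aabbbaaabaababb  b
   15  babbbabbba$aabbbaaabaa  a
   16  bba$aabbbaaabaababbbab  b
   17  bbaaabaababbbabbba$aab  b
   18  bbabbba$aabbbaaabaabab  b
   19  bbba$aabbbaaabaababbba  a
   20  bbbaaabaababbbabbba$aa  a
   21  bbbabbba$aabbbaaabaaba  a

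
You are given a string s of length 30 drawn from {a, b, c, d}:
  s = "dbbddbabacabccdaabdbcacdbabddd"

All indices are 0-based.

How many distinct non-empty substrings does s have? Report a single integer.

418

sorted suffixes:
  #0 SA[0]=15  'aabdbcacdbabddd'
  #1 SA[1]=6  'abacabccdaabdbcacdbabddd'
  #2 SA[2]=10  'abccdaabdbcacdbabddd'
  #3 SA[3]=16  'abdbcacdbabddd'
  #4 SA[4]=25  'abddd'
  #5 SA[5]=8  'acabccdaabdbcacdbabddd'
  #6 SA[6]=21  'acdbabddd'
  #7 SA[7]=5  'babacabccdaabdbcacdbabddd'
  #8 SA[8]=24  'babddd'
  #9 SA[9]=7  'bacabccdaabdbcacdbabddd'
  #10 SA[10]=1  'bbddbabacabccdaabdbcacdbabddd'
  #11 SA[11]=19  'bcacdbabddd'
  #12 SA[12]=11  'bccdaabdbcacdbabddd'
  #13 SA[13]=17  'bdbcacdbabddd'
  #14 SA[14]=2  'bddbabacabccdaabdbcacdbabddd'
  #15 SA[15]=26  'bddd'
  #16 SA[16]=9  'cabccdaabdbcacdbabddd'
  #17 SA[17]=20  'cacdbabddd'
  #18 SA[18]=12  'ccdaabdbcacdbabddd'
  #19 SA[19]=13  'cdaabdbcacdbabddd'
  #20 SA[20]=22  'cdbabddd'
  #21 SA[21]=29  'd'
  #22 SA[22]=14  'daabdbcacdbabddd'
  #23 SA[23]=4  'dbabacabccdaabdbcacdbabddd'
  #24 SA[24]=23  'dbabddd'
  #25 SA[25]=0  'dbbddbabacabccdaabdbcacdbabddd'
  #26 SA[26]=18  'dbcacdbabddd'
  #27 SA[27]=28  'dd'
  #28 SA[28]=3  'ddbabacabccdaabdbcacdbabddd'
  #29 SA[29]=27  'ddd'

SA = [15, 6, 10, 16, 25, 8, 21, 5, 24, 7, 1, 19, 11, 17, 2, 26, 9, 20, 12, 13, 22, 29, 14, 4, 23, 0, 18, 28, 3, 27]
[i] adj suffixes → lcp
  [1] 15/6 → 1 ('a')
  [2] 6/10 → 2 ('ab')
  [3] 10/16 → 2 ('ab')
  [4] 16/25 → 3 ('abd')
  [5] 25/8 → 1 ('a')
  [6] 8/21 → 2 ('ac')
  [7] 21/5 → 0 ('')
  [8] 5/24 → 3 ('bab')
  [9] 24/7 → 2 ('ba')
  [10] 7/1 → 1 ('b')
  [11] 1/19 → 1 ('b')
  [12] 19/11 → 2 ('bc')
  [13] 11/17 → 1 ('b')
  [14] 17/2 → 2 ('bd')
  [15] 2/26 → 3 ('bdd')
  [16] 26/9 → 0 ('')
  [17] 9/20 → 2 ('ca')
  [18] 20/12 → 1 ('c')
  [19] 12/13 → 1 ('c')
  [20] 13/22 → 2 ('cd')
  [21] 22/29 → 0 ('')
  [22] 29/14 → 1 ('d')
  [23] 14/4 → 1 ('d')
  [24] 4/23 → 4 ('dbab')
  [25] 23/0 → 2 ('db')
  [26] 0/18 → 2 ('db')
  [27] 18/28 → 1 ('d')
  [28] 28/3 → 2 ('dd')
  [29] 3/27 → 2 ('dd')

n(n+1)/2 = 30·31/2 = 465
Σ LCP = 0 + 1 + 2 + 2 + 3 + 1 + 2 + 0 + 3 + 2 + 1 + 1 + 2 + 1 + 2 + 3 + 0 + 2 + 1 + 1 + 2 + 0 + 1 + 1 + 4 + 2 + 2 + 1 + 2 + 2 = 47
distinct = 465 − 47 = 418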